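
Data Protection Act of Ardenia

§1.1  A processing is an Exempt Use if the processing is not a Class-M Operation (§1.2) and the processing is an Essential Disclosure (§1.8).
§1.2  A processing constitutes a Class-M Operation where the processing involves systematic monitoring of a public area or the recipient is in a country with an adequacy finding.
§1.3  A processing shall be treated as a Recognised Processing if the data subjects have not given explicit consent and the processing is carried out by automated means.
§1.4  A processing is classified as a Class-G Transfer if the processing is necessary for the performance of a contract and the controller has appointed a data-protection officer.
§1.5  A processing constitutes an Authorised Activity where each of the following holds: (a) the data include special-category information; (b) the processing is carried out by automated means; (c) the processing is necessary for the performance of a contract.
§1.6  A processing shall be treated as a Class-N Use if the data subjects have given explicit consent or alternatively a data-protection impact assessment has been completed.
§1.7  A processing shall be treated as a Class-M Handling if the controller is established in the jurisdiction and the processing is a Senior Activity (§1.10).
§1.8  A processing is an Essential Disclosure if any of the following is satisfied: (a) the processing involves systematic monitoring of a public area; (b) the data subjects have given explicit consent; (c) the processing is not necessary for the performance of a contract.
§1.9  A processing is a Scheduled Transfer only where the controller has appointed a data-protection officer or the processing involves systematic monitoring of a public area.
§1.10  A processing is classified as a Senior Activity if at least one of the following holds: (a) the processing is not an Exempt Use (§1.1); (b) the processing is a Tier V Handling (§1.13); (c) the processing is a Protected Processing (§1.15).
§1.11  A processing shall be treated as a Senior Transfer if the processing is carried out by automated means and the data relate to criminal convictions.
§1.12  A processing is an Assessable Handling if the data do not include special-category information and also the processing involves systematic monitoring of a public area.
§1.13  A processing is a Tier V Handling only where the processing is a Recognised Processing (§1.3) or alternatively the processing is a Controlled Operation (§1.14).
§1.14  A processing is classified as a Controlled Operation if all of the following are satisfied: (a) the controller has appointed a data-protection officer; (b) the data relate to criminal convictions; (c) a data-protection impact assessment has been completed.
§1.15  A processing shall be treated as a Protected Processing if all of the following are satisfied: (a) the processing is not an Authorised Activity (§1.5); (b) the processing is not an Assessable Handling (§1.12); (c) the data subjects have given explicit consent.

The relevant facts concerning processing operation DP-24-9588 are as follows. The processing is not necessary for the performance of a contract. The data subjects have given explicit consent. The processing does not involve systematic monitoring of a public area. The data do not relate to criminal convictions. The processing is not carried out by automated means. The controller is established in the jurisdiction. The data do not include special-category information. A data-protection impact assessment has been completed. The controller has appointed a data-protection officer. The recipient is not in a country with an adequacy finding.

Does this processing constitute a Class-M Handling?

§1.2 — Class-M Operation: [the processing involves systematic monitoring of a public area? no] OR [the recipient is in a country with an adequacy finding? no] → not satisfied.
§1.8 — Essential Disclosure: [the processing involves systematic monitoring of a public area? no] OR [the data subjects have given explicit consent? yes] OR [the processing is not necessary for the performance of a contract? yes] → satisfied.
§1.1 — Exempt Use: [not a Class-M Operation (§1.2)? yes] AND [Essential Disclosure (§1.8)? yes] → satisfied.
§1.3 — Recognised Processing: [the data subjects have not given explicit consent? no] AND [the processing is carried out by automated means? no] → not satisfied.
§1.14 — Controlled Operation: [the controller has appointed a data-protection officer? yes] AND [the data relate to criminal convictions? no] AND [a data-protection impact assessment has been completed? yes] → not satisfied.
§1.13 — Tier V Handling: [Recognised Processing (§1.3)? no] OR [Controlled Operation (§1.14)? no] → not satisfied.
§1.5 — Authorised Activity: [the data include special-category information? no] AND [the processing is carried out by automated means? no] AND [the processing is necessary for the performance of a contract? no] → not satisfied.
§1.12 — Assessable Handling: [the data do not include special-category information? yes] AND [the processing involves systematic monitoring of a public area? no] → not satisfied.
§1.15 — Protected Processing: [not an Authorised Activity (§1.5)? yes] AND [not an Assessable Handling (§1.12)? yes] AND [the data subjects have given explicit consent? yes] → satisfied.
§1.10 — Senior Activity: [not an Exempt Use (§1.1)? no] OR [Tier V Handling (§1.13)? no] OR [Protected Processing (§1.15)? yes] → satisfied.
§1.7 — Class-M Handling: [the controller is established in the jurisdiction? yes] AND [Senior Activity (§1.10)? yes] → satisfied.

Yes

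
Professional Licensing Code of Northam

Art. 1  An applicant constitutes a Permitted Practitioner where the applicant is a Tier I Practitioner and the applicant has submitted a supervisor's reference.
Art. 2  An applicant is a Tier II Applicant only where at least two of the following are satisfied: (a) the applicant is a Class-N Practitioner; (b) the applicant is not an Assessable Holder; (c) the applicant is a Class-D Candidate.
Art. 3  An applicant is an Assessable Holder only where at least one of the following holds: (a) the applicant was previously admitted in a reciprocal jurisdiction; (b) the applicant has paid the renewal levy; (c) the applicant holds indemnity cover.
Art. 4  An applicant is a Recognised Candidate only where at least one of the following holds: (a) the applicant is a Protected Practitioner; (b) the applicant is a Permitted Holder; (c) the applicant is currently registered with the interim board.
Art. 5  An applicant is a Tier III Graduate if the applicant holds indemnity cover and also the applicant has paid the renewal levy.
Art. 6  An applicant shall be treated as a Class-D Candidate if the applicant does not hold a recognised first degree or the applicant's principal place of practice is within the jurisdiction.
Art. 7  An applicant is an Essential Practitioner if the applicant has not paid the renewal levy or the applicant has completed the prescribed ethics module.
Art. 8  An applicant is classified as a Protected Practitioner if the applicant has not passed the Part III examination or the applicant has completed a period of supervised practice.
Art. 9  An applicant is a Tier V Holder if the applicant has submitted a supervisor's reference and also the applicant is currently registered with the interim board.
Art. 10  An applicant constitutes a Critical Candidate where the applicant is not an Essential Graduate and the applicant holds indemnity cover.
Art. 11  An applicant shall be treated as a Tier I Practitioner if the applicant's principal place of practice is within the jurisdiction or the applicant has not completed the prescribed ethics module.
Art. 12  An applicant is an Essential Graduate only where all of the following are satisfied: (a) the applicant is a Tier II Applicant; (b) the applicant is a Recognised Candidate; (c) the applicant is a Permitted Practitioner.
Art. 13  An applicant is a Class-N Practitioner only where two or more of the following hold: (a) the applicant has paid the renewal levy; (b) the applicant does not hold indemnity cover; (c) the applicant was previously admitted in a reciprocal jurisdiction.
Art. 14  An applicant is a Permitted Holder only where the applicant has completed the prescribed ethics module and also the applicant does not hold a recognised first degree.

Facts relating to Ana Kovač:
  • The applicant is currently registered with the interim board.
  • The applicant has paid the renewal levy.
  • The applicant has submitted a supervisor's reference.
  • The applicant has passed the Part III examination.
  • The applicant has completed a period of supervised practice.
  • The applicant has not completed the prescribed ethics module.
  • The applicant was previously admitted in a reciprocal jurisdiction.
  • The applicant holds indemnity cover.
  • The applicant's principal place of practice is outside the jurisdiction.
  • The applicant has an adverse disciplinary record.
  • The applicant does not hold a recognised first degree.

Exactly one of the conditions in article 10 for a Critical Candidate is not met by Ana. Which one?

Under article 13: the applicant has paid the renewal levy? yes; the applicant does not hold indemnity cover? no; the applicant was previously admitted in a reciprocal jurisdiction? yes — 2 of 3 hold (need ≥2) → satisfied.
Under article 3: the applicant was previously admitted in a reciprocal jurisdiction? yes; or the applicant has paid the renewal levy? yes; or the applicant holds indemnity cover? yes. So the applicant is an Assessable Holder.
Under article 6: the applicant does not hold a recognised first degree? yes; or the applicant's principal place of practice is within the jurisdiction? no. So the applicant is a Class-D Candidate.
Under article 2: Class-N Practitioner (article 13)? yes; not an Assessable Holder (article 3)? no; Class-D Candidate (article 6)? yes — 2 of 3 hold (need ≥2) → satisfied.
Under article 8: the applicant has not passed the Part III examination? no; or the applicant has completed a period of supervised practice? yes. So the applicant is a Protected Practitioner.
Under article 14: the applicant has completed the prescribed ethics module? no; and the applicant does not hold a recognised first degree? yes. So the applicant is not a Permitted Holder.
Under article 4: Protected Practitioner (article 8)? yes; or Permitted Holder (article 14)? no; or the applicant is currently registered with the interim board? yes. So the applicant is a Recognised Candidate.
Under article 11: the applicant's principal place of practice is within the jurisdiction? no; or the applicant has not completed the prescribed ethics module? yes. So the applicant is a Tier I Practitioner.
Under article 1: Tier I Practitioner (article 11)? yes; and the applicant has submitted a supervisor's reference? yes. So the applicant is a Permitted Practitioner.
Under article 12: Tier II Applicant (article 2)? yes; and Recognised Candidate (article 4)? yes; and Permitted Practitioner (article 1)? yes. So the applicant is an Essential Graduate.
Under article 10: not an Essential Graduate (article 12)? no; and the applicant holds indemnity cover? yes. So the applicant is not a Critical Candidate.

Essential Graduate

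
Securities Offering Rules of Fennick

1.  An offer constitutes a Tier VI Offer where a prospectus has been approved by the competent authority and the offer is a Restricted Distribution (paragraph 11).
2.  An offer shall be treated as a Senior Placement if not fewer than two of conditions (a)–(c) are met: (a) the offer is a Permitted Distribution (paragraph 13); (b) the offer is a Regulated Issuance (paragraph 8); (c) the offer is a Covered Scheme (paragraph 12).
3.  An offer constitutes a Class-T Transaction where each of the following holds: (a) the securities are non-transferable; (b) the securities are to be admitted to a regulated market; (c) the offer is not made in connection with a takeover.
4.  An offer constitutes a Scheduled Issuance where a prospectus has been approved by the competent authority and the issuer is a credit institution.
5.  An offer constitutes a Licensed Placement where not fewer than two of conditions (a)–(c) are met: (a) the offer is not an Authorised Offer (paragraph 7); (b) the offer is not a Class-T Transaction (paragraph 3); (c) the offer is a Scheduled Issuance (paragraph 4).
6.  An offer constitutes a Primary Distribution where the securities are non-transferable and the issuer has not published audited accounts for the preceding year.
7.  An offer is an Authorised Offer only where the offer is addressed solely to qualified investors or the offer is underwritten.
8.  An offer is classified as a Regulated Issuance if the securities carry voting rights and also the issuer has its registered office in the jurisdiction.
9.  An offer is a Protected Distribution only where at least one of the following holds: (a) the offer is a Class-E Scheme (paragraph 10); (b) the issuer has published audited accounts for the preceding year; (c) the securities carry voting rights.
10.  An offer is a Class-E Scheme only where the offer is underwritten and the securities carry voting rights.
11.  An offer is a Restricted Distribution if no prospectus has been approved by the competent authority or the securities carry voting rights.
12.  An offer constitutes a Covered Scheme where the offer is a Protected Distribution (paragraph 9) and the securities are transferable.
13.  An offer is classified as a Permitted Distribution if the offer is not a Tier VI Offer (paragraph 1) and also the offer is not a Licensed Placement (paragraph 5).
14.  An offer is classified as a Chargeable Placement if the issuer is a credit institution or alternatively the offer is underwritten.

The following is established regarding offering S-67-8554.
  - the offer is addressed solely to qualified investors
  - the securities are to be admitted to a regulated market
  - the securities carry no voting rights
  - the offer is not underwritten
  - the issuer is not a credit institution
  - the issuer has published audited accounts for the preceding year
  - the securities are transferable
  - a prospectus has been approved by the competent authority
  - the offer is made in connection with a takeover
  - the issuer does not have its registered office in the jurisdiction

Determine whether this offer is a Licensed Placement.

paragraph 7 — Authorised Offer: [the offer is addressed solely to qualified investors? yes] OR [the offer is underwritten? no] → satisfied.
paragraph 3 — Class-T Transaction: [the securities are non-transferable? no] AND [the securities are to be admitted to a regulated market? yes] AND [the offer is not made in connection with a takeover? no] → not satisfied.
paragraph 4 — Scheduled Issuance: [a prospectus has been approved by the competent authority? yes] AND [the issuer is a credit institution? no] → not satisfied.
paragraph 5 — Licensed Placement: not an Authorised Offer (paragraph 7)? no; not a Class-T Transaction (paragraph 3)? yes; Scheduled Issuance (paragraph 4)? no — 1 of 3 hold (need ≥2) → not satisfied.

No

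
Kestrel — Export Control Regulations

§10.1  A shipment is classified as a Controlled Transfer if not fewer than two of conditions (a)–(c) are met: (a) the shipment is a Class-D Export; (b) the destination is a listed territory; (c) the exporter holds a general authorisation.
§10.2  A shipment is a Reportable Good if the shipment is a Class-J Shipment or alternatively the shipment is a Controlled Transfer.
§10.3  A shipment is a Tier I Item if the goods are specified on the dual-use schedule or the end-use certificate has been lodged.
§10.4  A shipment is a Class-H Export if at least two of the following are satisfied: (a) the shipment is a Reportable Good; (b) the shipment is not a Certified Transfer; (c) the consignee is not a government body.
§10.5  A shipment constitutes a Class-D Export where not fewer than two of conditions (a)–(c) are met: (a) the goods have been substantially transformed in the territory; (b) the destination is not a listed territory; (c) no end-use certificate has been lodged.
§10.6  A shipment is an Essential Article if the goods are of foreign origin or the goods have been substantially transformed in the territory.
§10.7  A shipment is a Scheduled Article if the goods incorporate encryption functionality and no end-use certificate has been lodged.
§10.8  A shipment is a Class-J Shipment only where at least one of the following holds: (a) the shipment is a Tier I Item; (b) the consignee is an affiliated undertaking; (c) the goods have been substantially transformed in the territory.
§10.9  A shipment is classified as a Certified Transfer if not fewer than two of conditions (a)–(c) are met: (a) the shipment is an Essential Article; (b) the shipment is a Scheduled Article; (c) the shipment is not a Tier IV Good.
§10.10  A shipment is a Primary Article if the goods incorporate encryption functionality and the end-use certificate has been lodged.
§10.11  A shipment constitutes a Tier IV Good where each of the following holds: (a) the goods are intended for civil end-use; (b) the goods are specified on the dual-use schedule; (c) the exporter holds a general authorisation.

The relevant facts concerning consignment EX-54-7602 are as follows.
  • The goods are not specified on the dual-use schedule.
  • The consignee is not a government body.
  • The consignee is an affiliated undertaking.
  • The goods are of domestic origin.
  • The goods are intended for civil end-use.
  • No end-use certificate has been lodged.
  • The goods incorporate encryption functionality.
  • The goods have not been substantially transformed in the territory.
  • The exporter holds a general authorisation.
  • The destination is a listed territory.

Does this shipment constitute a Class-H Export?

Yes

Under §10.3: the goods are specified on the dual-use schedule? no; or the end-use certificate has been lodged? no. So the shipment is not a Tier I Item.
Under §10.8: Tier I Item (§10.3)? no; or the consignee is an affiliated undertaking? yes; or the goods have been substantially transformed in the territory? no. So the shipment is a Class-J Shipment.
Under §10.5: the goods have been substantially transformed in the territory? no; the destination is not a listed territory? no; no end-use certificate has been lodged? yes — 1 of 3 hold (need ≥2) → not satisfied.
Under §10.1: Class-D Export (§10.5)? no; the destination is a listed territory? yes; the exporter holds a general authorisation? yes — 2 of 3 hold (need ≥2) → satisfied.
Under §10.2: Class-J Shipment (§10.8)? yes; or Controlled Transfer (§10.1)? yes. So the shipment is a Reportable Good.
Under §10.6: the goods are of foreign origin? no; or the goods have been substantially transformed in the territory? no. So the shipment is not an Essential Article.
Under §10.7: the goods incorporate encryption functionality? yes; and no end-use certificate has been lodged? yes. So the shipment is a Scheduled Article.
Under §10.11: the goods are intended for civil end-use? yes; and the goods are specified on the dual-use schedule? no; and the exporter holds a general authorisation? yes. So the shipment is not a Tier IV Good.
Under §10.9: Essential Article (§10.6)? no; Scheduled Article (§10.7)? yes; not a Tier IV Good (§10.11)? yes — 2 of 3 hold (need ≥2) → satisfied.
Under §10.4: Reportable Good (§10.2)? yes; not a Certified Transfer (§10.9)? no; the consignee is not a government body? yes — 2 of 3 hold (need ≥2) → satisfied.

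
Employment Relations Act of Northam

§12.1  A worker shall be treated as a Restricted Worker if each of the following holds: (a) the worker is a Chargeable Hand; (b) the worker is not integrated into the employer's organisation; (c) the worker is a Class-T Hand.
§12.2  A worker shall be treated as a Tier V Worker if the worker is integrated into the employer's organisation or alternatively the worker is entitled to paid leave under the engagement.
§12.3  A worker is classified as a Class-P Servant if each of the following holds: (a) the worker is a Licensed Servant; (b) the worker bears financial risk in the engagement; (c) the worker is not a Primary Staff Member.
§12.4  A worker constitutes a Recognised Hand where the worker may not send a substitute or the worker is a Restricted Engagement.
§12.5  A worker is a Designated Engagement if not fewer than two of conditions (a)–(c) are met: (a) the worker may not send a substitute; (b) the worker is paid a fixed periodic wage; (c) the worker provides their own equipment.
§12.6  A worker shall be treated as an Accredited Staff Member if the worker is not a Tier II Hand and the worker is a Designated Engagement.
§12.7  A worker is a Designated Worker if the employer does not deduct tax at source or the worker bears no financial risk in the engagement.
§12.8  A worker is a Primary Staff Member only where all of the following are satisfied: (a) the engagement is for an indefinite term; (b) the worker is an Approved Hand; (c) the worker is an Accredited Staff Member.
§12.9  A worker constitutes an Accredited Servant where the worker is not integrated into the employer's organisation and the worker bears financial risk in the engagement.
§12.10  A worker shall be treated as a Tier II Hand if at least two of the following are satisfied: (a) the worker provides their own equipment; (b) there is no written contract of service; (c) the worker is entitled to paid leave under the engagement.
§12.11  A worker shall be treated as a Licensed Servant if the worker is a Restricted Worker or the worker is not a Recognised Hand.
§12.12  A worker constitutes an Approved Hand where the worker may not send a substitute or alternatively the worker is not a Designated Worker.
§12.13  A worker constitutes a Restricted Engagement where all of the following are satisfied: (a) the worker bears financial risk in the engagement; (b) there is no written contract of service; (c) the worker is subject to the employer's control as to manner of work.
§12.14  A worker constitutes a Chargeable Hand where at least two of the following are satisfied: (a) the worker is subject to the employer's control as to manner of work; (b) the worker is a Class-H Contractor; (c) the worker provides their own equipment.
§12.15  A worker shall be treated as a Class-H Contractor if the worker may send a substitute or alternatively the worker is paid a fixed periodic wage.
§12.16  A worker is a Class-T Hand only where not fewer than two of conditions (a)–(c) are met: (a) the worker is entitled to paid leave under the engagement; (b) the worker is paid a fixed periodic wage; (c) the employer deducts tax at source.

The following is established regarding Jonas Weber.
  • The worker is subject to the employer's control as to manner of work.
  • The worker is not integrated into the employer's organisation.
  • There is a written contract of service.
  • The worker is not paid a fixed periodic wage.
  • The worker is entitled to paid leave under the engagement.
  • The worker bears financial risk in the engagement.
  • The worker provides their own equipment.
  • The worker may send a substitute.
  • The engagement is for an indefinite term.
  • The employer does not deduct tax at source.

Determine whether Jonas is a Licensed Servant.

§12.15 — Class-H Contractor: [the worker may send a substitute? yes] OR [the worker is paid a fixed periodic wage? no] → satisfied.
§12.14 — Chargeable Hand: the worker is subject to the employer's control as to manner of work? yes; Class-H Contractor (§12.15)? yes; the worker provides their own equipment? yes — 3 of 3 hold (need ≥2) → satisfied.
§12.16 — Class-T Hand: the worker is entitled to paid leave under the engagement? yes; the worker is paid a fixed periodic wage? no; the employer deducts tax at source? no — 1 of 3 hold (need ≥2) → not satisfied.
§12.1 — Restricted Worker: [Chargeable Hand (§12.14)? yes] AND [the worker is not integrated into the employer's organisation? yes] AND [Class-T Hand (§12.16)? no] → not satisfied.
§12.13 — Restricted Engagement: [the worker bears financial risk in the engagement? yes] AND [there is no written contract of service? no] AND [the worker is subject to the employer's control as to manner of work? yes] → not satisfied.
§12.4 — Recognised Hand: [the worker may not send a substitute? no] OR [Restricted Engagement (§12.13)? no] → not satisfied.
§12.11 — Licensed Servant: [Restricted Worker (§12.1)? no] OR [not a Recognised Hand (§12.4)? yes] → satisfied.

Yes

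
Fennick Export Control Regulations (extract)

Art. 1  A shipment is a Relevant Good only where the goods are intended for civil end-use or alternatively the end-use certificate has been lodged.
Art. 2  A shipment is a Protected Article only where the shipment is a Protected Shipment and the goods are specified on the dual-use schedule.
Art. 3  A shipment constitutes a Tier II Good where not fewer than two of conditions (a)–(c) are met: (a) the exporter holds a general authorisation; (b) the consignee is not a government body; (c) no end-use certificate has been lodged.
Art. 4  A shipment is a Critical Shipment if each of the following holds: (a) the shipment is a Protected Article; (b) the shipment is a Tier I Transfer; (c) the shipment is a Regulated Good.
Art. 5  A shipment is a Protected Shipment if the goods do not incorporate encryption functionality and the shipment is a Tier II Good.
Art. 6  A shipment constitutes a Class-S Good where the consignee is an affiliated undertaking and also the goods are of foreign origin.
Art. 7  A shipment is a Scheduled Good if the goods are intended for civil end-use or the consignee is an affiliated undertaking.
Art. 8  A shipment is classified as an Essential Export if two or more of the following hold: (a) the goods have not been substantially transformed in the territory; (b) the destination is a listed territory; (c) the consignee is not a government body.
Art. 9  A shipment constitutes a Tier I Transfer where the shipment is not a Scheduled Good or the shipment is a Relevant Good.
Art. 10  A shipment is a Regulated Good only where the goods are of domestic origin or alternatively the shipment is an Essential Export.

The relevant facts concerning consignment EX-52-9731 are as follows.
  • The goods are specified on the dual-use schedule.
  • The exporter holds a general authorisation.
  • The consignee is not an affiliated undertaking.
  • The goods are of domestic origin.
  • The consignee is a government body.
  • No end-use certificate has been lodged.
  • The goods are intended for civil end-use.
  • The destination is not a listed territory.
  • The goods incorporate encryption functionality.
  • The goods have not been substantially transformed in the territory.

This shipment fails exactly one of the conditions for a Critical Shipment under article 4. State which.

article 3 — Tier II Good: the exporter holds a general authorisation? yes; the consignee is not a government body? no; no end-use certificate has been lodged? yes — 2 of 3 hold (need ≥2) → satisfied.
article 5 — Protected Shipment: [the goods do not incorporate encryption functionality? no] AND [Tier II Good (article 3)? yes] → not satisfied.
article 2 — Protected Article: [Protected Shipment (article 5)? no] AND [the goods are specified on the dual-use schedule? yes] → not satisfied.
article 7 — Scheduled Good: [the goods are intended for civil end-use? yes] OR [the consignee is an affiliated undertaking? no] → satisfied.
article 1 — Relevant Good: [the goods are intended for civil end-use? yes] OR [the end-use certificate has been lodged? no] → satisfied.
article 9 — Tier I Transfer: [not a Scheduled Good (article 7)? no] OR [Relevant Good (article 1)? yes] → satisfied.
article 8 — Essential Export: the goods have not been substantially transformed in the territory? yes; the destination is a listed territory? no; the consignee is not a government body? no — 1 of 3 hold (need ≥2) → not satisfied.
article 10 — Regulated Good: [the goods are of domestic origin? yes] OR [Essential Export (article 8)? no] → satisfied.
article 4 — Critical Shipment: [Protected Article (article 2)? no] AND [Tier I Transfer (article 9)? yes] AND [Regulated Good (article 10)? yes] → not satisfied.

Protected Article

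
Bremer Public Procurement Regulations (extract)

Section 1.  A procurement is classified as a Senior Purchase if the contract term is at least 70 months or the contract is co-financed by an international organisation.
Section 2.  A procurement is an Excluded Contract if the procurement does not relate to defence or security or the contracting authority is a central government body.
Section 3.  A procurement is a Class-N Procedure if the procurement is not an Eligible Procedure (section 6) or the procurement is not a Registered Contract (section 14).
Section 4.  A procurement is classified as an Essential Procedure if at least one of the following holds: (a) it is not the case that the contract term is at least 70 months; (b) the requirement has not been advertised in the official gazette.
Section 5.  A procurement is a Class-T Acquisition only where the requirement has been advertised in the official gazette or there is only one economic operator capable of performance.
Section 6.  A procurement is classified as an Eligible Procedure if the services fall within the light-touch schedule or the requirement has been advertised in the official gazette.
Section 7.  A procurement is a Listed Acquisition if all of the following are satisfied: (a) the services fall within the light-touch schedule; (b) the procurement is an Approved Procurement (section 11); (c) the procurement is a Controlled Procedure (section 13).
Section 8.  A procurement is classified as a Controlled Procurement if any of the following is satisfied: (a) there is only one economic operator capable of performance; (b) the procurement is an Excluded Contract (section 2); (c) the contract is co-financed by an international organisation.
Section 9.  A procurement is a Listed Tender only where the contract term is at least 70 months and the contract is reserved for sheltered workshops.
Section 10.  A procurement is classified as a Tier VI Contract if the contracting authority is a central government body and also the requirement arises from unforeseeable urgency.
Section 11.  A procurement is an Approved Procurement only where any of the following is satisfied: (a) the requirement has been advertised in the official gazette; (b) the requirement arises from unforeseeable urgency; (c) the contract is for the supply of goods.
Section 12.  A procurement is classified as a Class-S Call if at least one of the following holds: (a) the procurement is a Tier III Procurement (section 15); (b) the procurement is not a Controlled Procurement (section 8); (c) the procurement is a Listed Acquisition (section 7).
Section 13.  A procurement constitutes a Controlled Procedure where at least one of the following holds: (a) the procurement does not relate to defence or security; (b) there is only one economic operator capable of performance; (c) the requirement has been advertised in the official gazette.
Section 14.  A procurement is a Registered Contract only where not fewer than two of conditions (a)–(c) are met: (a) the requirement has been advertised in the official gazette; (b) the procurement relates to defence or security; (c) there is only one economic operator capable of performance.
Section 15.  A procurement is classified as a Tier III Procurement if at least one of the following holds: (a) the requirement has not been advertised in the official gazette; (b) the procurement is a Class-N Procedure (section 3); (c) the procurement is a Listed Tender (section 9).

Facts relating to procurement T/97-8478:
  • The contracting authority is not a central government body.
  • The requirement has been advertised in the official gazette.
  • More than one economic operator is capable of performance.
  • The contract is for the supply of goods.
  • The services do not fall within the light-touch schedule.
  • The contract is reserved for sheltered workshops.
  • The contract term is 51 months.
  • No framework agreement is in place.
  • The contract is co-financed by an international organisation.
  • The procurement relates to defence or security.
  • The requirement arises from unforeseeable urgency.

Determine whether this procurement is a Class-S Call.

No

section 6 — Eligible Procedure: [the services fall within the light-touch schedule? no] OR [the requirement has been advertised in the official gazette? yes] → satisfied.
section 14 — Registered Contract: the requirement has been advertised in the official gazette? yes; the procurement relates to defence or security? yes; there is only one economic operator capable of performance? no — 2 of 3 hold (need ≥2) → satisfied.
section 3 — Class-N Procedure: [not an Eligible Procedure (section 6)? no] OR [not a Registered Contract (section 14)? no] → not satisfied.
section 9 — Listed Tender: [contract term: 51 months ≥ 70 months? no] AND [the contract is reserved for sheltered workshops? yes] → not satisfied.
section 15 — Tier III Procurement: [the requirement has not been advertised in the official gazette? no] OR [Class-N Procedure (section 3)? no] OR [Listed Tender (section 9)? no] → not satisfied.
section 2 — Excluded Contract: [the procurement does not relate to defence or security? no] OR [the contracting authority is a central government body? no] → not satisfied.
section 8 — Controlled Procurement: [there is only one economic operator capable of performance? no] OR [Excluded Contract (section 2)? no] OR [the contract is co-financed by an international organisation? yes] → satisfied.
section 11 — Approved Procurement: [the requirement has been advertised in the official gazette? yes] OR [the requirement arises from unforeseeable urgency? yes] OR [the contract is for the supply of goods? yes] → satisfied.
section 13 — Controlled Procedure: [the procurement does not relate to defence or security? no] OR [there is only one economic operator capable of performance? no] OR [the requirement has been advertised in the official gazette? yes] → satisfied.
section 7 — Listed Acquisition: [the services fall within the light-touch schedule? no] AND [Approved Procurement (section 11)? yes] AND [Controlled Procedure (section 13)? yes] → not satisfied.
section 12 — Class-S Call: [Tier III Procurement (section 15)? no] OR [not a Controlled Procurement (section 8)? no] OR [Listed Acquisition (section 7)? no] → not satisfied.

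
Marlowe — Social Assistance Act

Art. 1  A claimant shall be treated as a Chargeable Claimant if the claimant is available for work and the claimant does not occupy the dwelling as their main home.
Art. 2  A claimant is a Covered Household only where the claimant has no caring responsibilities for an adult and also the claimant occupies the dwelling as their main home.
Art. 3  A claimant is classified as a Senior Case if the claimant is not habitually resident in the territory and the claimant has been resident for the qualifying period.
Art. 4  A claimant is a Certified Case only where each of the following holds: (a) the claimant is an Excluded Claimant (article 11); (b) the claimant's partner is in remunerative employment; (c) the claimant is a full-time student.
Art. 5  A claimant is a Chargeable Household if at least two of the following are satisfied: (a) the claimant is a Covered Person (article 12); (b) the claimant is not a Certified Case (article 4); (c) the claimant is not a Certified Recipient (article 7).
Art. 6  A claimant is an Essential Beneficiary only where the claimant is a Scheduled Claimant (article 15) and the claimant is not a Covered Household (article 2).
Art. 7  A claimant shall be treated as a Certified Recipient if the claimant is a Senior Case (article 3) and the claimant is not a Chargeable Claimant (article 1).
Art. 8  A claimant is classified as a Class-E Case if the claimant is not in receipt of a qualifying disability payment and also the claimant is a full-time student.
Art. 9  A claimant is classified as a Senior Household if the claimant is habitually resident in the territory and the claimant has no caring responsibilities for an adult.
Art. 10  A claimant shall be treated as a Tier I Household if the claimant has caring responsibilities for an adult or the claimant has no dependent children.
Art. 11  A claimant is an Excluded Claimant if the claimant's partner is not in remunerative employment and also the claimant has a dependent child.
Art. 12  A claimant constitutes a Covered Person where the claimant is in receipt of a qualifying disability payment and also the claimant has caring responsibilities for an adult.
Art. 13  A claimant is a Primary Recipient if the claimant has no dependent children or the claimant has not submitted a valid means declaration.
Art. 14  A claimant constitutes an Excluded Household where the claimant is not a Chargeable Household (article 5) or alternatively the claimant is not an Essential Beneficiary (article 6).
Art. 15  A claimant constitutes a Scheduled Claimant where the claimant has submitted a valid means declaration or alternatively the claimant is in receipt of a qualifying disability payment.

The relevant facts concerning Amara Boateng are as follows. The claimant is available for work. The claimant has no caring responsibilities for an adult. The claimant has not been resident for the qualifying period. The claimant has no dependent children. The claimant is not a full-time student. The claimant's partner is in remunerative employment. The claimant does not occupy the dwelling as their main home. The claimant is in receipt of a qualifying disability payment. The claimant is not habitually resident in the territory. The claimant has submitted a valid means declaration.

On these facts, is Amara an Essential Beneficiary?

Yes

article 15 — Scheduled Claimant: [the claimant has submitted a valid means declaration? yes] OR [the claimant is in receipt of a qualifying disability payment? yes] → satisfied.
article 2 — Covered Household: [the claimant has no caring responsibilities for an adult? yes] AND [the claimant occupies the dwelling as their main home? no] → not satisfied.
article 6 — Essential Beneficiary: [Scheduled Claimant (article 15)? yes] AND [not a Covered Household (article 2)? yes] → satisfied.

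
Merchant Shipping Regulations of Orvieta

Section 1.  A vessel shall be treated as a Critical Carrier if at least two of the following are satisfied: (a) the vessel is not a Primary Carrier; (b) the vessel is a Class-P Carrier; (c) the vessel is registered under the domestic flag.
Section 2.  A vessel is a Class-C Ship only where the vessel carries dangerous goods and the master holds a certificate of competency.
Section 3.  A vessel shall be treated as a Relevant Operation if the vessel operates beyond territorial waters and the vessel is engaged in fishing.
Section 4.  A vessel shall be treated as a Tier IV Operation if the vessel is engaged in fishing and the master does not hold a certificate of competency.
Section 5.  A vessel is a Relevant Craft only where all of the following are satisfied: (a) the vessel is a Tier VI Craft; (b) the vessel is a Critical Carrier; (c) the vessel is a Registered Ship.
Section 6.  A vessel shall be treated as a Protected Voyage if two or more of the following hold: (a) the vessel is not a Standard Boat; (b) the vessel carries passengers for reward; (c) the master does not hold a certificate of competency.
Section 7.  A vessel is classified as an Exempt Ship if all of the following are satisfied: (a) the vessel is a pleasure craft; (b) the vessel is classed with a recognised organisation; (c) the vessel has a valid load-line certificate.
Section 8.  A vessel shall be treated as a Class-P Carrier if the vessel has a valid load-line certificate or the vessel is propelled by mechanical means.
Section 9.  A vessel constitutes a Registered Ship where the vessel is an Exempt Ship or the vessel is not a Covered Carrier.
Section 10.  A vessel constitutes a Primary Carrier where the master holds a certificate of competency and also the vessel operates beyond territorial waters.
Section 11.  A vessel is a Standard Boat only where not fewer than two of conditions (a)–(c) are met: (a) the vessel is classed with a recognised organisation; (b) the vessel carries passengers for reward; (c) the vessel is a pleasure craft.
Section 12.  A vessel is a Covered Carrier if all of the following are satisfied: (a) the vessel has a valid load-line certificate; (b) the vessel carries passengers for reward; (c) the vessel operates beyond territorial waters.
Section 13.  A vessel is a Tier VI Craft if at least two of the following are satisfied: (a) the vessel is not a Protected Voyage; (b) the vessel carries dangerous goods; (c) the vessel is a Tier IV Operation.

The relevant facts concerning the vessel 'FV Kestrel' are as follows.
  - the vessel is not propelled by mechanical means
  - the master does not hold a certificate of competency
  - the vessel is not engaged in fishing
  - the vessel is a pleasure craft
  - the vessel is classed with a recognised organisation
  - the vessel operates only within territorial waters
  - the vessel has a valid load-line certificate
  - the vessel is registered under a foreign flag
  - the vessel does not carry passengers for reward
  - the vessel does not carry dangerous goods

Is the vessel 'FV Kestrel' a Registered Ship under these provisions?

Yes

section 7 — Exempt Ship: [the vessel is a pleasure craft? yes] AND [the vessel is classed with a recognised organisation? yes] AND [the vessel has a valid load-line certificate? yes] → satisfied.
section 12 — Covered Carrier: [the vessel has a valid load-line certificate? yes] AND [the vessel carries passengers for reward? no] AND [the vessel operates beyond territorial waters? no] → not satisfied.
section 9 — Registered Ship: [Exempt Ship (section 7)? yes] OR [not a Covered Carrier (section 12)? yes] → satisfied.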